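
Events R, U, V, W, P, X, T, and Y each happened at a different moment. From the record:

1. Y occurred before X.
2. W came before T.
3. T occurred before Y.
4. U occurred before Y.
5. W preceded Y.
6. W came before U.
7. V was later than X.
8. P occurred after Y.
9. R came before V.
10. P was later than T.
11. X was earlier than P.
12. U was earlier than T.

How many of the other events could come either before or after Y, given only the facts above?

Forced before Y: T, U, and W; forced after Y: P, V, and X.
That leaves R with no forced order relative to Y — 1.

1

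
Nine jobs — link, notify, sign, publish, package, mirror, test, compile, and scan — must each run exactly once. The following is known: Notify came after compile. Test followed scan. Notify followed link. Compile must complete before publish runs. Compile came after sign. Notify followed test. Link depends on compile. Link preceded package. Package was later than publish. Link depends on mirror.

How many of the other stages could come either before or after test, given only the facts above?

Forced before test: scan; forced after test: notify.
That leaves compile, link, mirror, package, publish, and sign with no forced order relative to test — 6.

6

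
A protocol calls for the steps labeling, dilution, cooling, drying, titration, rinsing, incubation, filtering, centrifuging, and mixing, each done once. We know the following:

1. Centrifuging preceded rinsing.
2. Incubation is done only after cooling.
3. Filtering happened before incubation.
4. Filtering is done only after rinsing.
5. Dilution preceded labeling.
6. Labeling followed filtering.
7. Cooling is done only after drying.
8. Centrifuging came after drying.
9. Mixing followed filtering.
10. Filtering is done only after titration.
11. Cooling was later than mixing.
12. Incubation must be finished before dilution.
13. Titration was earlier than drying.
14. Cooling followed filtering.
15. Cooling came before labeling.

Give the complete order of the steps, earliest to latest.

titration, drying, centrifuging, rinsing, filtering, mixing, cooling, incubation, dilution, labeling

The constraints fix every adjacent pair, so only one ordering works:
titration → drying → centrifuging → rinsing → filtering → mixing → cooling → incubation → dilution → labeling.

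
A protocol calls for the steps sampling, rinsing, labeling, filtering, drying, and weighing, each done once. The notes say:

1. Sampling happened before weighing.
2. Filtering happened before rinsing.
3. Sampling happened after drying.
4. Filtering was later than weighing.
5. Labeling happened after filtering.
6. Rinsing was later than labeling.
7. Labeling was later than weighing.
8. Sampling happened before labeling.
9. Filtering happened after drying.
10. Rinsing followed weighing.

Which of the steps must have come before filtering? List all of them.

drying, sampling, weighing

Directly stated before filtering: drying and weighing.
Sampling reaches filtering via sampling → weighing → filtering.
No chain forces labeling (or any of the others) ahead of filtering.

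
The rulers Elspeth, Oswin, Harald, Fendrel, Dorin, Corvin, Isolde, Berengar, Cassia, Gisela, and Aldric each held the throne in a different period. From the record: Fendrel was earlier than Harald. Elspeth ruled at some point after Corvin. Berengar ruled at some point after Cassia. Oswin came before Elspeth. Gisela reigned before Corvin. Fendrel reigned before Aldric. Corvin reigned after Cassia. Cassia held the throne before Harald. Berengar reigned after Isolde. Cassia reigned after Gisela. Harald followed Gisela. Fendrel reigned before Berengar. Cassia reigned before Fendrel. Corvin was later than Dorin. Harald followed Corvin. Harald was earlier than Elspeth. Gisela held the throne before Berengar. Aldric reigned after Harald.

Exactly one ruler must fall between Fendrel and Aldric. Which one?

Tracing the constraints gives Fendrel → Harald → Aldric, so Harald sits after Fendrel and before Aldric.
No other ruler is forced both after Fendrel and before Aldric.

Harald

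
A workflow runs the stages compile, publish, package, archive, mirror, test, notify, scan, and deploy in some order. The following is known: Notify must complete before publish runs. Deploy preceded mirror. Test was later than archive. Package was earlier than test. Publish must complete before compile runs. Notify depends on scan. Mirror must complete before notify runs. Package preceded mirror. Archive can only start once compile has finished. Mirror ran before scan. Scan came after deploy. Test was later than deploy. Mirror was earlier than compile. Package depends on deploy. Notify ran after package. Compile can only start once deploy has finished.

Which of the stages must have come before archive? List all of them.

compile, deploy, mirror, notify, package, publish, scan

Directly stated before archive: compile.
Deploy reaches archive via deploy → compile → archive.
Mirror reaches archive via mirror → compile → archive.
Notify reaches archive via notify → publish → compile → archive.
Likewise package, publish, and scan each reach archive by chaining the stated constraints.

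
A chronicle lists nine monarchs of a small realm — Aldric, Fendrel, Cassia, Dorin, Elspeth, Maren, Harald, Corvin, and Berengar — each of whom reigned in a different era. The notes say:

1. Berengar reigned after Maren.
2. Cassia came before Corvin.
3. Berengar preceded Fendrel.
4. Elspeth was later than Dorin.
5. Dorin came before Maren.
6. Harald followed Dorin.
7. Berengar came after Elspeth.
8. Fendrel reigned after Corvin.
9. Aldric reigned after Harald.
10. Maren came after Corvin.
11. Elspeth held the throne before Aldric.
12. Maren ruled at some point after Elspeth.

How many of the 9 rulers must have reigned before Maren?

4

Directly stated before Maren: Corvin, Dorin, and Elspeth.
Cassia reaches Maren via Cassia → Corvin → Maren.
That's Cassia, Corvin, Dorin, and Elspeth — 4 in all.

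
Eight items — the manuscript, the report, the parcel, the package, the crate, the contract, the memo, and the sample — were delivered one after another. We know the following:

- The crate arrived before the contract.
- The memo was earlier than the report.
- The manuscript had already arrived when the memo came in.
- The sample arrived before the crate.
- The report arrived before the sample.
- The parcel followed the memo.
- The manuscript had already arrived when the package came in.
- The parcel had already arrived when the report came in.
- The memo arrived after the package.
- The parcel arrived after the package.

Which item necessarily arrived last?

Every other item has a chain of constraints placing it before the contract, so the contract is last.

the contract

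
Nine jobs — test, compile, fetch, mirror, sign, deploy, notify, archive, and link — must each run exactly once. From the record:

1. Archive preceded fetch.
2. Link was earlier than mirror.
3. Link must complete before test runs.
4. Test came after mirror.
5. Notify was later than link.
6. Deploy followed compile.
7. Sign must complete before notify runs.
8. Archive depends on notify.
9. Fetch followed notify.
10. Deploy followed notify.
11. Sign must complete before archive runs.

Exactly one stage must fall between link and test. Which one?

mirror

Tracing the constraints gives link → mirror → test, so mirror sits after link and before test.
No other stage is forced both after link and before test.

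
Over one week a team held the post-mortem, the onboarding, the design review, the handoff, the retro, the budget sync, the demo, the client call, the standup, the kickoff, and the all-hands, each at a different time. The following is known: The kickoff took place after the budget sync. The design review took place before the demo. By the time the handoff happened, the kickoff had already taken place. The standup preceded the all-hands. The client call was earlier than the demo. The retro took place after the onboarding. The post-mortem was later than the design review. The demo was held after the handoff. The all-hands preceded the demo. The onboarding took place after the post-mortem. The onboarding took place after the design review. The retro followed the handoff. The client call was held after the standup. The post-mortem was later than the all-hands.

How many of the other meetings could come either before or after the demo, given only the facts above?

Forced before the demo: the all-hands, the budget sync, the client call, the design review, the handoff, the kickoff, and the standup.
That leaves the onboarding, the post-mortem, and the retro with no forced order relative to the demo — 3.

3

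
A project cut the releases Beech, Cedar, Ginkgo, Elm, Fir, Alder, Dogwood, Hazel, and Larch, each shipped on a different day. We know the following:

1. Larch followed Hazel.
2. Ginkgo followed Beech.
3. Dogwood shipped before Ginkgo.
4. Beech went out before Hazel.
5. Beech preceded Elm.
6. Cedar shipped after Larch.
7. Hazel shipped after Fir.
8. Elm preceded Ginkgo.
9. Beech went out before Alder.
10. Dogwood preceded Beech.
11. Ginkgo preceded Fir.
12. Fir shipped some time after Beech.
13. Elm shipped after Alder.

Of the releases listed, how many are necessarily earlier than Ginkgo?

4

Directly stated before Ginkgo: Beech, Dogwood, and Elm.
Alder reaches Ginkgo via Alder → Elm → Ginkgo.
No chain forces Cedar (or any of the others) ahead of Ginkgo.
That's Alder, Beech, Dogwood, and Elm — 4 in all.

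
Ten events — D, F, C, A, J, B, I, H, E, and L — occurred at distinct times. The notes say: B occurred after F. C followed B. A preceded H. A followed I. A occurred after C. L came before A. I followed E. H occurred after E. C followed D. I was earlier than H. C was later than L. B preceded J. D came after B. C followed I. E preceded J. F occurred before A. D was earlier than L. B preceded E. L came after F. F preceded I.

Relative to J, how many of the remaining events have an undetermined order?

Forced before J: B, E, and F.
That leaves A, C, D, H, I, and L with no forced order relative to J — 6.

6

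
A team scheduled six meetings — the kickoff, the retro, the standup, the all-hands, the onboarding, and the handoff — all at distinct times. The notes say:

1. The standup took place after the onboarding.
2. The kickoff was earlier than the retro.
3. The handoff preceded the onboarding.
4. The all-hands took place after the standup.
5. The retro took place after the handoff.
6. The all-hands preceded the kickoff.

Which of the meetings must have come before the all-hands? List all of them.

Directly stated before the all-hands: the standup.
The handoff reaches the all-hands via the handoff → the onboarding → the standup → the all-hands.
The onboarding reaches the all-hands via the onboarding → the standup → the all-hands.
No chain forces the retro (or any of the others) ahead of the all-hands.

the handoff, the onboarding, the standup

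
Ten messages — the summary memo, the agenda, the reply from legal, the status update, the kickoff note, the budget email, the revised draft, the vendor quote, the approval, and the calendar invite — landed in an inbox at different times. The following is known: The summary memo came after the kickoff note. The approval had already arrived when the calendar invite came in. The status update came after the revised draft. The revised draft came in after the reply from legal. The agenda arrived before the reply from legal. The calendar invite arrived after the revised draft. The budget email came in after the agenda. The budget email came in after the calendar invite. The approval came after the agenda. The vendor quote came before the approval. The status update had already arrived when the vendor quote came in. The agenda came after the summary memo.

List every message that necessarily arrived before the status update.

the agenda, the kickoff note, the reply from legal, the revised draft, the summary memo

Directly stated before the status update: the revised draft.
The agenda reaches the status update via the agenda → the reply from legal → the revised draft → the status update.
The kickoff note reaches the status update via the kickoff note → the summary memo → the agenda → the reply from legal → the revised draft → the status update.
The reply from legal reaches the status update via the reply from legal → the revised draft → the status update.
Likewise the summary memo reaches the status update by chaining the stated constraints.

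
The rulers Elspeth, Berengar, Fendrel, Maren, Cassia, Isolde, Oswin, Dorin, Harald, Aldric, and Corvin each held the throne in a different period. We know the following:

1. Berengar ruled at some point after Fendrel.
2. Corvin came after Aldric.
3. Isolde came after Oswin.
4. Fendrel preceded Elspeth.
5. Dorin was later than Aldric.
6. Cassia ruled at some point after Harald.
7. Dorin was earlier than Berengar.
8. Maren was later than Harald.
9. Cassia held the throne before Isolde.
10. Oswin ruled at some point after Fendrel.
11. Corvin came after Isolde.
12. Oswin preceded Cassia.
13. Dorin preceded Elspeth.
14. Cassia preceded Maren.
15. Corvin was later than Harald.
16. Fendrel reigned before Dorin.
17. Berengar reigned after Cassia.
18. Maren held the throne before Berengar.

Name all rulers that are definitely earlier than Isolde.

Directly stated before Isolde: Cassia and Oswin.
Fendrel reaches Isolde via Fendrel → Oswin → Isolde.
Harald reaches Isolde via Harald → Cassia → Isolde.
No chain forces Elspeth (or any of the others) ahead of Isolde.

Cassia, Fendrel, Harald, Oswin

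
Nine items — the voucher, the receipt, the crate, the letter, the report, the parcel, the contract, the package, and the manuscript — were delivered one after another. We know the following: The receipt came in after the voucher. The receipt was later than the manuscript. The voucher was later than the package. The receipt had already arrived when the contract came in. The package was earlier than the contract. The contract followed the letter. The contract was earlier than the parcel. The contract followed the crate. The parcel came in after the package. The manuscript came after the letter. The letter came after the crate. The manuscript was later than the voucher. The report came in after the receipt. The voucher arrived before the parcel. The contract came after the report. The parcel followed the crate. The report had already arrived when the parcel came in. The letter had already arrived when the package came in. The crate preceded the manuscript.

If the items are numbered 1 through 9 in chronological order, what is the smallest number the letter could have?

The crate must come before the letter — 1 forced predecessor.
Nothing else is forced ahead of the letter, so its earliest slot is position 1 + 1 = 2.

2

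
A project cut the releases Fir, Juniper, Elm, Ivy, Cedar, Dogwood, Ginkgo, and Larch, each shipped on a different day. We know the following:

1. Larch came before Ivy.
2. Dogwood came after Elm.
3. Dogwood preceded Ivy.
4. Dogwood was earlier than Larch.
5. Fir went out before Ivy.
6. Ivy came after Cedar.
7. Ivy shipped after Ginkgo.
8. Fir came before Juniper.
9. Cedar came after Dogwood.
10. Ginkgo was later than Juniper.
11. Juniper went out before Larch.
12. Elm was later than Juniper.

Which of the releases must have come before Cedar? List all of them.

Dogwood, Elm, Fir, Juniper

Directly stated before Cedar: Dogwood.
Elm reaches Cedar via Elm → Dogwood → Cedar.
Fir reaches Cedar via Fir → Juniper → Elm → Dogwood → Cedar.
Juniper reaches Cedar via Juniper → Elm → Dogwood → Cedar.
No chain forces Larch (or any of the others) ahead of Cedar.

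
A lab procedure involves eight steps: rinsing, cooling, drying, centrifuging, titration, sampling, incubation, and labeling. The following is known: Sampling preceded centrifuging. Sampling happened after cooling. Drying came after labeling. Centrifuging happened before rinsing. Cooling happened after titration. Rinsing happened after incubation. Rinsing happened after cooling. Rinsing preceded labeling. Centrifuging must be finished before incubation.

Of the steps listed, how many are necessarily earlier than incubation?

Directly stated before incubation: centrifuging.
Cooling reaches incubation via cooling → sampling → centrifuging → incubation.
Sampling reaches incubation via sampling → centrifuging → incubation.
Titration reaches incubation via titration → cooling → sampling → centrifuging → incubation.
That's centrifuging, cooling, sampling, and titration — 4 in all.

4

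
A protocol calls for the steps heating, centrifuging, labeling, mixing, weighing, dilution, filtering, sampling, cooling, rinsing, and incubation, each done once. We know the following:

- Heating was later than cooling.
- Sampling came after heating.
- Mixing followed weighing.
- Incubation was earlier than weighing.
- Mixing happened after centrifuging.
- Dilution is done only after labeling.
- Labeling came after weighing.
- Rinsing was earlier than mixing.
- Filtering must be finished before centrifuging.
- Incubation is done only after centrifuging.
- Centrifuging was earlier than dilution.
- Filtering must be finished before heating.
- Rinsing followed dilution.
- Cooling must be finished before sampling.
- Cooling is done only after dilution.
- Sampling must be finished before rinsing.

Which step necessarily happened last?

Every other step has a chain of constraints placing it before mixing, so mixing is last.

mixing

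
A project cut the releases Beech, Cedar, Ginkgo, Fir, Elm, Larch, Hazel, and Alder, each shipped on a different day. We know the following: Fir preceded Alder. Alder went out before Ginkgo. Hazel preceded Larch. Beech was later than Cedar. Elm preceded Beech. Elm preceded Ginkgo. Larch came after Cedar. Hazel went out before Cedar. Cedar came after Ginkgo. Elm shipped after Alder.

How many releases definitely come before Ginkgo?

3

Directly stated before Ginkgo: Alder and Elm.
Fir reaches Ginkgo via Fir → Alder → Ginkgo.
That's Alder, Elm, and Fir — 3 in all.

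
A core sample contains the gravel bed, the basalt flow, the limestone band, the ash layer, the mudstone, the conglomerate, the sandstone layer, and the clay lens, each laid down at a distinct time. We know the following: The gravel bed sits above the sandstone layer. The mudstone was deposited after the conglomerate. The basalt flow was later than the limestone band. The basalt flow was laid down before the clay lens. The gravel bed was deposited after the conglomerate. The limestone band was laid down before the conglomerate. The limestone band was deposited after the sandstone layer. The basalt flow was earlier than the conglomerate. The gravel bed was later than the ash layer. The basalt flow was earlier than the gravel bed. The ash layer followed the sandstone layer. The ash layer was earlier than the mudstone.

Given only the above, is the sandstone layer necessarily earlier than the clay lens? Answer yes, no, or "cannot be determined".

Chain the constraints: the sandstone layer → the limestone band → the basalt flow → the clay lens. Each link is directly stated, so the sandstone layer comes before the clay lens.

yes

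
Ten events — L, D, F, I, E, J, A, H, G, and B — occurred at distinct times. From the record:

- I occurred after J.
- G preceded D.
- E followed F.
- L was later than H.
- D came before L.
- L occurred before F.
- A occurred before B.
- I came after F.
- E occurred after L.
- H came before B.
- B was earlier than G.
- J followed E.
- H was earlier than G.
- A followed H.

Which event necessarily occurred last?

Every other event has a chain of constraints placing it before I, so I is last.

I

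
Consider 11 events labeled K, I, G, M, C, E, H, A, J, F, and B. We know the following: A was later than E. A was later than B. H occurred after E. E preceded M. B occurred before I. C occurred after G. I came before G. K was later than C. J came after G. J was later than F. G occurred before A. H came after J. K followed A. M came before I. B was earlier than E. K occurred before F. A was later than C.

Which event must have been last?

Every other event has a chain of constraints placing it before H, so H is last.

H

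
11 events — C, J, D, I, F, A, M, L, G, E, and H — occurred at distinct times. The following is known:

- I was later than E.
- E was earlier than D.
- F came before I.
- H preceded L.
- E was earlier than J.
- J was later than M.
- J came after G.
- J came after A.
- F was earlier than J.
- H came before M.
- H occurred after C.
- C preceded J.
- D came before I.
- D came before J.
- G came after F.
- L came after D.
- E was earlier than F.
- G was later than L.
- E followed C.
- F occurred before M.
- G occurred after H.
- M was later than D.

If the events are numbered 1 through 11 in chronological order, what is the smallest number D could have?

3

C and E must both come before D — 2 forced predecessors.
Nothing else is forced ahead of D, so its earliest slot is position 2 + 1 = 3.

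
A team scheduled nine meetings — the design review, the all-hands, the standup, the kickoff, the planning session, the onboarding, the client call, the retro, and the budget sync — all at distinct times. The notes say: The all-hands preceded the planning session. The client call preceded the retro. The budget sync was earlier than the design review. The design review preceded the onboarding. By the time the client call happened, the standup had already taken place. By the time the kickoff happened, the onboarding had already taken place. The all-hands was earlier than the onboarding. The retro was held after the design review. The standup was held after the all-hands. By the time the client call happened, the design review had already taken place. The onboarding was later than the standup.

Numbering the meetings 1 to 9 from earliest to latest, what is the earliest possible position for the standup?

The all-hands must come before the standup — 1 forced predecessor.
Nothing else is forced ahead of the standup, so its earliest slot is position 1 + 1 = 2.

2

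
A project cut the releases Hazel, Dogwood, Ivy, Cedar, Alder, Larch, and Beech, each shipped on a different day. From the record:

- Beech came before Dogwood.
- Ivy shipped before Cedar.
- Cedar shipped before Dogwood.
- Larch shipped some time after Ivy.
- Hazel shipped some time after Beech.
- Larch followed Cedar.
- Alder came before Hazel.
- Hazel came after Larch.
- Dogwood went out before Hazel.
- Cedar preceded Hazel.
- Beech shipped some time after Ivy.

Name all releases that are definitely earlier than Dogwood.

Directly stated before Dogwood: Beech and Cedar.
Ivy reaches Dogwood via Ivy → Cedar → Dogwood.
No chain forces Alder (or any of the others) ahead of Dogwood.

Beech, Cedar, Ivy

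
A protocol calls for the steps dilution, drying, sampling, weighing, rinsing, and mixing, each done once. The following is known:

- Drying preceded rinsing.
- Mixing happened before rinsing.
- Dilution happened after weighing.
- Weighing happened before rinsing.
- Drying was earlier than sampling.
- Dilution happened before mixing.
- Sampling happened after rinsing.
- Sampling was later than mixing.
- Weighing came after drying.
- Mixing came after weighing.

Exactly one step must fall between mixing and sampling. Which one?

rinsing

Tracing the constraints gives mixing → rinsing → sampling, so rinsing sits after mixing and before sampling.
No other step is forced both after mixing and before sampling.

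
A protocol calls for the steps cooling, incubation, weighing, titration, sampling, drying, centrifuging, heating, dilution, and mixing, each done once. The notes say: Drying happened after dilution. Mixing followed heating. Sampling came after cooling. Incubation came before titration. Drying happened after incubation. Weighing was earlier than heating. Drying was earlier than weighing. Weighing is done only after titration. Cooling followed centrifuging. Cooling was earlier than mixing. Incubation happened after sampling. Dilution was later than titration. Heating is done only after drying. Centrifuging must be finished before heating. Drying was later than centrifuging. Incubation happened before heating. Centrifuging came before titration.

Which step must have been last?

mixing

Every other step has a chain of constraints placing it before mixing, so mixing is last.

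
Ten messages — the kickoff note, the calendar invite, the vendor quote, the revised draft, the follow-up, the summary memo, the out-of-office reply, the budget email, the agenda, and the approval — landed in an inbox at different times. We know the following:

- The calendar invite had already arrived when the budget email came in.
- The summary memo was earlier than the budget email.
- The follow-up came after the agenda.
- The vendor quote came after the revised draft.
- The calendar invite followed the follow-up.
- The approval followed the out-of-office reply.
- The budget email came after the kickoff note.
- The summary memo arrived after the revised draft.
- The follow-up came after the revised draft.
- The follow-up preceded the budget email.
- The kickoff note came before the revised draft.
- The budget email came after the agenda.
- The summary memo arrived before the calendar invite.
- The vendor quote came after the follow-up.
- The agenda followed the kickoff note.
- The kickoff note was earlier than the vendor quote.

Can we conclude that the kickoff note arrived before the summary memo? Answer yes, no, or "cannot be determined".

Chain the constraints: the kickoff note → the revised draft → the summary memo. Each link is directly stated, so the kickoff note comes before the summary memo.

yes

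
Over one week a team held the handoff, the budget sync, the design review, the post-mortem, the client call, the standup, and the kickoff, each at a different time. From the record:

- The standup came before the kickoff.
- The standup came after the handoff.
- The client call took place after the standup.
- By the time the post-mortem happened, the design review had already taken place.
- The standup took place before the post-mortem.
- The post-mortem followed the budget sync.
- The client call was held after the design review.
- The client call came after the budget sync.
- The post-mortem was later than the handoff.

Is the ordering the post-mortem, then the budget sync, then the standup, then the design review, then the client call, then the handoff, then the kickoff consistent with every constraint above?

no

The constraints require the standup before the post-mortem, but in the proposed sequence the post-mortem appears ahead of the standup. That one violation is enough.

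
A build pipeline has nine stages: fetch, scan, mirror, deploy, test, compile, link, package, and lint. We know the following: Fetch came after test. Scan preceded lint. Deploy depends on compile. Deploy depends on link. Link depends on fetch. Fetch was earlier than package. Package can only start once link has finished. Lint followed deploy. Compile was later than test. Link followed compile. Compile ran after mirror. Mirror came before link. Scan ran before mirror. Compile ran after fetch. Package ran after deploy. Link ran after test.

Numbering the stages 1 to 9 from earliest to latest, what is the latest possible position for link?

6

Link must come before deploy, lint, and package — 3 stages forced after it.
Everything else can be placed before link in some valid order, so link can sit as late as position 9 − 3 = 6.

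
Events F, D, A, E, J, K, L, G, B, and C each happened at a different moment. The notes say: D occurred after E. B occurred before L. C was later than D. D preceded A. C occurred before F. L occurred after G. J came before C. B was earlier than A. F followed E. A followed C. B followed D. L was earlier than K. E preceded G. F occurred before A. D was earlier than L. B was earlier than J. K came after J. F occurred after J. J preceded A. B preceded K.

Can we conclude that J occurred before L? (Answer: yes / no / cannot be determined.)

No chain of stated constraints runs from J to L, and none runs from L to J either.
So the relative order of J and L is not fixed by the given facts.

cannot be determined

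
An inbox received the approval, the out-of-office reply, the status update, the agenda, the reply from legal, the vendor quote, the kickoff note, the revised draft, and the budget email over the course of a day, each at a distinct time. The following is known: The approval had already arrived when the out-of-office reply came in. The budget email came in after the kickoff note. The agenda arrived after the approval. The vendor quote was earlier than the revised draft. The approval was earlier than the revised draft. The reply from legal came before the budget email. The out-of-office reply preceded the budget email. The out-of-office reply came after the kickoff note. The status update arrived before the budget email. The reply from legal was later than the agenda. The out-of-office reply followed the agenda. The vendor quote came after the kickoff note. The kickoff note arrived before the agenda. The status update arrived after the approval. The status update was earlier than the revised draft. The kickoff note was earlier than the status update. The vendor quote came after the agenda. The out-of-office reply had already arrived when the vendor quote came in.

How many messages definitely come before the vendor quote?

Directly stated before the vendor quote: the agenda, the kickoff note, and the out-of-office reply.
The approval reaches the vendor quote via the approval → the agenda → the vendor quote.
No chain forces the budget email (or any of the others) ahead of the vendor quote.
That's the agenda, the approval, the kickoff note, and the out-of-office reply — 4 in all.

4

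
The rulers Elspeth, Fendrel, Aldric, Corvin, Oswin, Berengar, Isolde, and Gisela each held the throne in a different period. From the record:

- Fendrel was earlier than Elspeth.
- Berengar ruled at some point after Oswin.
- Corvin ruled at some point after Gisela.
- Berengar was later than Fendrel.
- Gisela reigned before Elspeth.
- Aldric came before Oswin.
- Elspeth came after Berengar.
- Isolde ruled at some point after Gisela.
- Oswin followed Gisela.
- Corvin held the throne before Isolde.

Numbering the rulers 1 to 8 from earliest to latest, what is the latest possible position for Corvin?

7

Corvin must come before Isolde — 1 ruler forced after them.
Everything else can be placed before Corvin in some valid order, so Corvin can sit as late as position 8 − 1 = 7.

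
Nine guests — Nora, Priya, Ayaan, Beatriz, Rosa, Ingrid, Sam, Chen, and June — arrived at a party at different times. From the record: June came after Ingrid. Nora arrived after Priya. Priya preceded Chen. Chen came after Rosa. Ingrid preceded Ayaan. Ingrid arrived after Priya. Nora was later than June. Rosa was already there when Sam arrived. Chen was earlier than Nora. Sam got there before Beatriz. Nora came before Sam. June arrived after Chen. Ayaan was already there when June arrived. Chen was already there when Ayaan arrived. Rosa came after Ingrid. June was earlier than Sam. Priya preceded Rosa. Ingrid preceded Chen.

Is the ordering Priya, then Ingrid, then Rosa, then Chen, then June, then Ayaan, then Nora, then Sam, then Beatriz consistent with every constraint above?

no

The constraints require Ayaan before June, but in the proposed sequence June appears ahead of Ayaan. That one violation is enough.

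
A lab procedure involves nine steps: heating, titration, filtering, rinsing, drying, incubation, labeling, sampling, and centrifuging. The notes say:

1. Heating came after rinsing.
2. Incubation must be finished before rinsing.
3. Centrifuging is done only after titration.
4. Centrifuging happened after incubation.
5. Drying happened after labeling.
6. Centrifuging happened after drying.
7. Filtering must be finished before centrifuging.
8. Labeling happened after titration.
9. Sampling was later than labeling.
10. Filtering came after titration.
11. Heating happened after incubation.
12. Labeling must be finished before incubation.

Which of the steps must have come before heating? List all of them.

Directly stated before heating: incubation and rinsing.
Labeling reaches heating via labeling → incubation → heating.
Titration reaches heating via titration → labeling → incubation → heating.
No chain forces centrifuging (or any of the others) ahead of heating.

incubation, labeling, rinsing, titration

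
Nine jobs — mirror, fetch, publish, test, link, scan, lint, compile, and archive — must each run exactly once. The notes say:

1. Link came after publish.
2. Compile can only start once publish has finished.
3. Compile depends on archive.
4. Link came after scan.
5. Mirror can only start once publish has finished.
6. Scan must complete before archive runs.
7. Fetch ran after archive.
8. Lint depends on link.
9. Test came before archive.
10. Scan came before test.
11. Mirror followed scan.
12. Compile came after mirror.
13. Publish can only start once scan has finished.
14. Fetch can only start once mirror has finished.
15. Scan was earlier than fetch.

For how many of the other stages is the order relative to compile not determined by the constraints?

Forced before compile: archive, mirror, publish, scan, and test.
That leaves fetch, link, and lint with no forced order relative to compile — 3.

3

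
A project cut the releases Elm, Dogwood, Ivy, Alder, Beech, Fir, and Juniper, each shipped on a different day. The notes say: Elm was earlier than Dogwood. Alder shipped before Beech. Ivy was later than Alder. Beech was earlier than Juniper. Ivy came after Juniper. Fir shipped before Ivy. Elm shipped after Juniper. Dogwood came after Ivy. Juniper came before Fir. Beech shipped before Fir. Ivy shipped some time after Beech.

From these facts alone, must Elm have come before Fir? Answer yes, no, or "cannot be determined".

No chain of stated constraints runs from Elm to Fir, and none runs from Fir to Elm either.
So the relative order of Elm and Fir is not fixed by the given facts.

cannot be determined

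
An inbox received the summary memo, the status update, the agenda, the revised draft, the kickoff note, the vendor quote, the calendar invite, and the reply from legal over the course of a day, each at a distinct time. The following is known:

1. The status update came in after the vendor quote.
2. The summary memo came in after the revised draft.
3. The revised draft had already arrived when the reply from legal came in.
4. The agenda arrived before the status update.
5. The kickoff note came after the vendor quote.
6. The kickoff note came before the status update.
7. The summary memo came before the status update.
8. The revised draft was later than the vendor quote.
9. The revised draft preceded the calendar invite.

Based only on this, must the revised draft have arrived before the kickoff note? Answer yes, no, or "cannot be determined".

No chain of stated constraints runs from the revised draft to the kickoff note, and none runs from the kickoff note to the revised draft either.
So the relative order of the revised draft and the kickoff note is not fixed by the given facts.

cannot be determined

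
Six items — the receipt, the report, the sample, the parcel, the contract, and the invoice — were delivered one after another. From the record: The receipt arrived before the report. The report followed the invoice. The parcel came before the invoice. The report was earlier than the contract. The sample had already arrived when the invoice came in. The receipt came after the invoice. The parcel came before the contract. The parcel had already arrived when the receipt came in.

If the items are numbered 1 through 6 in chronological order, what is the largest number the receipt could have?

The receipt must come before the contract and the report — 2 items forced after it.
Everything else can be placed before the receipt in some valid order, so the receipt can sit as late as position 6 − 2 = 4.

4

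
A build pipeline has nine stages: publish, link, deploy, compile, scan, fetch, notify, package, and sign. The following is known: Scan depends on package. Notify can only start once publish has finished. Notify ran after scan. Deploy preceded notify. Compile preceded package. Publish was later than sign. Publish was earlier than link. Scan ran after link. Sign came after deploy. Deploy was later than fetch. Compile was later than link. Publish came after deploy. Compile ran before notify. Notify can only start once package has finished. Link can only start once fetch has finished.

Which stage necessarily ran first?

fetch

Fetch has a chain of constraints placing it before every other stage, so fetch must be first.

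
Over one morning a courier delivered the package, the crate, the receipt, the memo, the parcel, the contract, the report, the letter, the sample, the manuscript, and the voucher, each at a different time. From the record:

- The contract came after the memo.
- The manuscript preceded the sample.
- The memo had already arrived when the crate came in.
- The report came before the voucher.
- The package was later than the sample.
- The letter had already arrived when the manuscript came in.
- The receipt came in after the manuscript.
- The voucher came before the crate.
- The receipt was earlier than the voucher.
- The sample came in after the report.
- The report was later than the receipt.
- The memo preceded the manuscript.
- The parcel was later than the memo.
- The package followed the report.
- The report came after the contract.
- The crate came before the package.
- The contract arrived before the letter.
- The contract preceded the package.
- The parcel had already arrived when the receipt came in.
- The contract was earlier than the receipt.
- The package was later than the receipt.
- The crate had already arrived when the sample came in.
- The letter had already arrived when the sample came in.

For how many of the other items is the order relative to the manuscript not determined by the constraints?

Forced before the manuscript: the contract, the letter, and the memo; forced after the manuscript: the crate, the package, the receipt, the report, the sample, and the voucher.
That leaves the parcel with no forced order relative to the manuscript — 1.

1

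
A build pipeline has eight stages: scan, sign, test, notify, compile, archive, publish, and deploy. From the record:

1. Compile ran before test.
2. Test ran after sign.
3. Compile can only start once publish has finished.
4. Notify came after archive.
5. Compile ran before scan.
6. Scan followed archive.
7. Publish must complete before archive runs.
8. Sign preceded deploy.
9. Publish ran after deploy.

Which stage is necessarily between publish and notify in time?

archive

Tracing the constraints gives publish → archive → notify, so archive sits after publish and before notify.
No other stage is forced both after publish and before notify.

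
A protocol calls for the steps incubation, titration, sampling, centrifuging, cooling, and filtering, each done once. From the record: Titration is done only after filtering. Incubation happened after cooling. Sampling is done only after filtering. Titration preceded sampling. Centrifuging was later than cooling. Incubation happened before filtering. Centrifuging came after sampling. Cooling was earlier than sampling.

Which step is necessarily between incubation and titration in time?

Tracing the constraints gives incubation → filtering → titration, so filtering sits after incubation and before titration.
No other step is forced both after incubation and before titration.

filtering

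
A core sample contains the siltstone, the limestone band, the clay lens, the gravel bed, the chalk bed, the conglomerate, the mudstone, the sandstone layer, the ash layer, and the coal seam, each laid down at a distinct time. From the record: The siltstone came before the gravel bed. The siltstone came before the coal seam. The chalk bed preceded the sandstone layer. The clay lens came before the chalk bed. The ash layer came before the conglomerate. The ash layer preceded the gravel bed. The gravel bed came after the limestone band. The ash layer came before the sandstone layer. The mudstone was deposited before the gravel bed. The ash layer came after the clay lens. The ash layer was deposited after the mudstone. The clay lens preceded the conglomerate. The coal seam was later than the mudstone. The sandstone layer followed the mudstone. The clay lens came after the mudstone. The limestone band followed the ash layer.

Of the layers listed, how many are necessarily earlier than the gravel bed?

Directly stated before the gravel bed: the ash layer, the limestone band, the mudstone, and the siltstone.
The clay lens reaches the gravel bed via the clay lens → the ash layer → the gravel bed.
That's the ash layer, the clay lens, the limestone band, the mudstone, and the siltstone — 5 in all.

5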